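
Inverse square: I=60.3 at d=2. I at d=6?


I₁d₁² = I₂d₂²
I₂ = I₁ × (d₁/d₂)²
= 60.3 × (2/6)²
= 60.3 × 4/36
= 241.2/36
= 6.7000

6.7000


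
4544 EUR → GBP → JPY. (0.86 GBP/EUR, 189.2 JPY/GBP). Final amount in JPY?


Step 1: 4544 EUR × 0.86 = 3907.84 GBP
Step 2: 3907.84 GBP × 189.2 = 739363.33 JPY
Implied rate EUR→JPY = 0.86 × 189.2 = 162.7120
= 739363.33 JPY

739363.33 JPY


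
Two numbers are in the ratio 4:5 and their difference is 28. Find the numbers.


Let A = 4k, B = 5k.
5k - 4k = 28
1k = 28 → k = 28/1 = 28
A = 4×28 = 112, B = 5×28 = 140
= A = 112, B = 140

A = 112, B = 140


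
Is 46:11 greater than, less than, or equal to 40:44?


46/11 = 4.1818
40/44 = 0.9091
4.1818 > 0.9091, so 46:11 is greater
= greater than

greater than


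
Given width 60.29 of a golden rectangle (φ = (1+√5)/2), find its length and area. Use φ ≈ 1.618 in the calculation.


φ = (1 + √5) / 2 ≈ 1.618
Length = width × φ = 60.29 × 1.618 = 97.54922
≈ 97.55
Area = width × length = 60.29 × 97.54922 = 5881.2424738 ≈ 5881.24
= Length: 97.55, Area: 5881.24

Length: 97.55, Area: 5881.24


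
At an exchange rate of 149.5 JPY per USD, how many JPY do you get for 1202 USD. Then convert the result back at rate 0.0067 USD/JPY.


Amount × rate = 1202 × 149.5 = 179699.00 JPY
Round-trip: 179699.00 × 0.0067 = 1203.98 USD
= 179699.00 JPY, then 1203.98 USD

179699.00 JPY, then 1203.98 USD


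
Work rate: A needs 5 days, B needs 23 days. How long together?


Rate of A = 1/5 per day
Rate of B = 1/23 per day
Combined rate = 1/5 + 1/23 = 28/115 ≈ 0.2435 per day
Days = 1 / combined rate = 115/28
≈ 4.11 days

4.11 days


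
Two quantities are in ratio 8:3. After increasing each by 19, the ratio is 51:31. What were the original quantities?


Let A = 8k, B = 3k.
(8k + 19) / (3k + 19) = 51/31
Cross-multiply: 31(8k + 19) = 51(3k + 19)
248k + 589 = 153k + 969
248k - 153k = 969 - 589
95k = 380
k = 380/95 = 4
A = 8×4 = 32, B = 3×4 = 12
= A = 32, B = 12

A = 32, B = 12


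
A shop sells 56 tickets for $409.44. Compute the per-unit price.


Unit rate = total / quantity
= 409.44 / 56
= $7.31 per unit

$7.31 per unit


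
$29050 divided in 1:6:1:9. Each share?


Total parts = 1 + 6 + 1 + 9 = 17
Part 1: 29050 × 1/17 = 1708.82
Part 2: 29050 × 6/17 = 10252.94
Part 3: 29050 × 1/17 = 1708.82
Part 4: 29050 × 9/17 = 15379.41
= Part 1: $1708.82, Part 2: $10252.94, Part 3: $1708.82, Part 4: $15379.41

Part 1: $1708.82, Part 2: $10252.94, Part 3: $1708.82, Part 4: $15379.41


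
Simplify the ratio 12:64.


GCD(12, 64) = 4
12/4 : 64/4
= 3:16

3:16


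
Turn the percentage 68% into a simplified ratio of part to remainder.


68% means 68 parts out of 100; remainder = 32
Part : remainder = 68:32
GCD = 4
= 17:8

17:8


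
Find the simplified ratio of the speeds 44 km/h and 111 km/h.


Ratio = 44:111
GCD = 1
Simplified = 44:111
Time ratio (same distance) = 111:44
Speed ratio = 44:111

44:111


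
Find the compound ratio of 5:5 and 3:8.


Compound ratio = (5×3) : (5×8)
= 15:40
GCD = 5
= 3:8

3:8


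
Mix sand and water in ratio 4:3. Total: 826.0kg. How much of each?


Total parts = 4 + 3 = 7
sand: 826.0 × 4/7 = 472.0kg
water: 826.0 × 3/7 = 354.0kg
= 472.0kg and 354.0kg

472.0kg and 354.0kg


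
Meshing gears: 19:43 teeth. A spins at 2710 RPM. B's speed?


Gear ratio = 19:43 = 19:43
RPM_B = RPM_A × (teeth_A / teeth_B)
= 2710 × (19/43)
= 1197.4 RPM

1197.4 RPM


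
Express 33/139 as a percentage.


Percentage = (part / whole) × 100
= (33 / 139) × 100
≈ 23.74%

23.74%


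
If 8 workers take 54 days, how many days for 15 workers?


Inverse proportion: x × y = constant
k = 8 × 54 = 432
y₂ = k / 15 = 432 / 15
= 28.80

28.80


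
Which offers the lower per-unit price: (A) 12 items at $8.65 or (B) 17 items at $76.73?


Deal A: $8.65/12 = $0.7208/unit
Deal B: $76.73/17 = $4.5135/unit
A is cheaper per unit
= Deal A

Deal A


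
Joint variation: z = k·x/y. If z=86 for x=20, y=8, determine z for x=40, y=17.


z = k·x/y
Solve for k using the known point: k = z·y/x = 86×8/20 = 688/20 = 34.4000
Now evaluate at x=40, y=17:
z = k × 40 / 17 = (688 × 40) / (20 × 17) = 27520/340
≈ 80.9412

80.9412


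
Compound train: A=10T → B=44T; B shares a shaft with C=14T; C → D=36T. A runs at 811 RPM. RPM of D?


Stage 1: RPM_B = RPM_A × t_A/t_B = 811 × 10/44 = 8110/44 ≈ 184.32
B and C share a shaft → RPM_C = RPM_B
Stage 2: RPM_D = RPM_C × t_C/t_D = RPM_A × (t_A×t_C)/(t_B×t_D)
Overall ratio = (10×14)/(44×36) = 140/1584
RPM_D = 811 × 140/1584 = 113540/1584
≈ 71.68 RPM

71.68 RPM


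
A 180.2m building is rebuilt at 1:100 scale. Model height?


Model size = real / scale
= 180.2 / 100
= 1.8020 m

1.8020 m


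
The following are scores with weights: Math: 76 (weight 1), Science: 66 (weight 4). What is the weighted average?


Numerator = 76×1 + 66×4
= 76 + 264
= 340
Total weight = 5
Weighted avg = 340/5
= 68.00

68.00


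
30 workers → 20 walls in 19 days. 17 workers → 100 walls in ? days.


Days ∝ work / workers, so d₂ = d₁ × (m₁/m₂) × (w₂/w₁)
Workers factor (inverse): 30/17 ≈ 1.7647
Work factor (direct): 100/20 = 5.0000
d₂ = 19 × 30/17 × 100/20 = (19 × 30 × 100) / (17 × 20) = 57000/340
≈ 167.65 days

167.65 days


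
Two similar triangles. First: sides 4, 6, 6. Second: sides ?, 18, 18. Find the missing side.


Scale factor = 18/6 = 3
Missing side = 4 × 3
= 12.0

12.0


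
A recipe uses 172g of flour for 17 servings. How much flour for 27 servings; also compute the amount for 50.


Direct proportion: y/x = constant
k = 172/17 ≈ 10.1176
y at x=27: k × 27 = 172 × 27 / 17 = 4644/17 ≈ 273.18
y at x=50: k × 50 = 172 × 50 / 17 = 8600/17 ≈ 505.88
= 273.18 and 505.88

273.18 and 505.88


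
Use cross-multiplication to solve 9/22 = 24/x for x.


Cross multiply: 9 × x = 22 × 24
9x = 528
x = 528 / 9
= 58.67

58.67


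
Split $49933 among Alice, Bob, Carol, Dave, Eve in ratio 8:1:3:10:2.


Total parts = 8 + 1 + 3 + 10 + 2 = 24
Alice: 49933 × 8/24 = 16644.33
Bob: 49933 × 1/24 = 2080.54
Carol: 49933 × 3/24 = 6241.63
Dave: 49933 × 10/24 = 20805.42
Eve: 49933 × 2/24 = 4161.08
= Alice: $16644.33, Bob: $2080.54, Carol: $6241.63, Dave: $20805.42, Eve: $4161.08

Alice: $16644.33, Bob: $2080.54, Carol: $6241.63, Dave: $20805.42, Eve: $4161.08


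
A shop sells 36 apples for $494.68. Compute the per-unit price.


Unit rate = total / quantity
= 494.68 / 36
= $13.74 per unit

$13.74 per unit


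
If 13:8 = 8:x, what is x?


Cross multiply: 13 × x = 8 × 8
13x = 64
x = 64 / 13
= 4.92

4.92


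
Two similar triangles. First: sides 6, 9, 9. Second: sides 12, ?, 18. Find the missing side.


Scale factor = 12/6 = 2
Missing side = 9 × 2
= 18.0

18.0


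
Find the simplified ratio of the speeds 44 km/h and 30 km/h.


Ratio = 44:30
GCD = 2
Simplified = 22:15
Time ratio (same distance) = 15:22
Speed ratio = 22:15

22:15


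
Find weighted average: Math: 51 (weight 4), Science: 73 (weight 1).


Numerator = 51×4 + 73×1
= 204 + 73
= 277
Total weight = 5
Weighted avg = 277/5
= 55.40

55.40


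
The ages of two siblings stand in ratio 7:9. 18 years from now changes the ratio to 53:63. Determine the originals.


Let A = 7k, B = 9k.
(7k + 18) / (9k + 18) = 53/63
Cross-multiply: 63(7k + 18) = 53(9k + 18)
441k + 1134 = 477k + 954
441k - 477k = 954 - 1134
-36k = -180
k = -180/-36 = 5
A = 7×5 = 35, B = 9×5 = 45
= A = 35, B = 45

A = 35, B = 45


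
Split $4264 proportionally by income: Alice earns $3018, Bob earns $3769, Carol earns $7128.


Total income = 3018 + 3769 + 7128 = $13915
Alice: $4264 × 3018/13915 = $924.81
Bob: $4264 × 3769/13915 = $1154.94
Carol: $4264 × 7128/13915 = $2184.25
= Alice: $924.81, Bob: $1154.94, Carol: $2184.25

Alice: $924.81, Bob: $1154.94, Carol: $2184.25


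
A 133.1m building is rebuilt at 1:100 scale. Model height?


Model size = real / scale
= 133.1 / 100
= 1.3310 m

1.3310 m


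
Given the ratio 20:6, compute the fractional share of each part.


Total parts = 20 + 6 = 26
First part: 20/26 = 10/13
Second part: 6/26 = 3/13
= 10/13 and 3/13

10/13 and 3/13


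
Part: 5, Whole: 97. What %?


Percentage = (part / whole) × 100
= (5 / 97) × 100
≈ 5.15%

5.15%


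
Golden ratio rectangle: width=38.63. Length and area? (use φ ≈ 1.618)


φ = (1 + √5) / 2 ≈ 1.618
Length = width × φ = 38.63 × 1.618 = 62.50334
≈ 62.50
Area = width × length = 38.63 × 62.50334 = 2414.5040242 ≈ 2414.50
= Length: 62.50, Area: 2414.50

Length: 62.50, Area: 2414.50


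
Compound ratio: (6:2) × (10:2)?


Compound ratio = (6×10) : (2×2)
= 60:4
GCD = 4
= 15:1

15:1


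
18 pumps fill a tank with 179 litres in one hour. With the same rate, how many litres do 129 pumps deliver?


Direct proportion: y/x = constant
k = 179/18 ≈ 9.9444
y₂ = k × 129 = 179 × 129 / 18 = 23091/18
≈ 1282.83

1282.83


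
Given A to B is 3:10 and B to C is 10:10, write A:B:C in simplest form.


Match B: multiply A:B by 10 → 30:100
Multiply B:C by 10 → 100:100
Combined: 30:100:100
GCD = 10
= 3:10:10

3:10:10


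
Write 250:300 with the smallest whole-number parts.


GCD(250, 300) = 50
250/50 : 300/50
= 5:6

5:6


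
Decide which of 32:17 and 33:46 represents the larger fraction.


32/17 = 1.8824
33/46 = 0.7174
1.8824 > 0.7174, so 32:17 is greater
= 32:17

32:17


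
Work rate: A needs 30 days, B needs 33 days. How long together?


Rate of A = 1/30 per day
Rate of B = 1/33 per day
Combined rate = 1/30 + 1/33 = 63/990 ≈ 0.0636 per day
Days = 1 / combined rate = 990/63
≈ 15.71 days

15.71 days


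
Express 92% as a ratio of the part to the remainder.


92% means 92 parts out of 100; remainder = 8
Part : remainder = 92:8
GCD = 4
= 23:2

23:2


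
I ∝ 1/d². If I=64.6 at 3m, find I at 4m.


I₁d₁² = I₂d₂²
I₂ = I₁ × (d₁/d₂)²
= 64.6 × (3/4)²
= 64.6 × 9/16
= 581.4/16
= 36.3375

36.3375


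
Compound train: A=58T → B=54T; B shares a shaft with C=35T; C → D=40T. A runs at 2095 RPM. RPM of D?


Stage 1: RPM_B = RPM_A × t_A/t_B = 2095 × 58/54 = 121510/54 ≈ 2250.19
B and C share a shaft → RPM_C = RPM_B
Stage 2: RPM_D = RPM_C × t_C/t_D = RPM_A × (t_A×t_C)/(t_B×t_D)
Overall ratio = (58×35)/(54×40) = 2030/2160
RPM_D = 2095 × 2030/2160 = 4252850/2160
≈ 1968.91 RPM

1968.91 RPM


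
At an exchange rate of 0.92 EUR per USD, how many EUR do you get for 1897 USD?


Amount × rate = 1897 × 0.92
= 1745.24 EUR

1745.24 EUR


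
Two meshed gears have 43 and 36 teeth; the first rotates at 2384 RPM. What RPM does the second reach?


Gear ratio = 43:36 = 43:36
RPM_B = RPM_A × (teeth_A / teeth_B)
= 2384 × (43/36)
= 2847.6 RPM

2847.6 RPM


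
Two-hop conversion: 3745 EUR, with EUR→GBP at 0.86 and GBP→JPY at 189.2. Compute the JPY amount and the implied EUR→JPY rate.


Step 1: 3745 EUR × 0.86 = 3220.70 GBP
Step 2: 3220.70 GBP × 189.2 = 609356.44 JPY
Implied rate EUR→JPY = 0.86 × 189.2 = 162.7120
= 609356.44 JPY; implied rate 162.7120 JPY/EUR

609356.44 JPY; implied rate 162.7120 JPY/EUR


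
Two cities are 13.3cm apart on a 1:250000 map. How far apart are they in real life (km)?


Real distance = map distance × scale
= 13.3cm × 250000
= 3325000 cm = 33250.0 m
= 33.250 km

33.250 km


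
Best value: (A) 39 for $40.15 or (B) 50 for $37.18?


Deal A: $40.15/39 = $1.0295/unit
Deal B: $37.18/50 = $0.7436/unit
B is cheaper per unit
= Deal B

Deal B


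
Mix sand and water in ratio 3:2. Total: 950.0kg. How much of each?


Total parts = 3 + 2 = 5
sand: 950.0 × 3/5 = 570.0kg
water: 950.0 × 2/5 = 380.0kg
= 570.0kg and 380.0kg

570.0kg and 380.0kg


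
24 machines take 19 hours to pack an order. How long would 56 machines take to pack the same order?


Inverse proportion: x × y = constant
k = 24 × 19 = 456
y₂ = k / 56 = 456 / 56
= 8.14

8.14


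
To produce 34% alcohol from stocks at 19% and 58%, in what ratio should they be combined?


Let x parts of 19% mix with y parts of 58%.
19x + 58y = 34(x + y)
19x + 58y = 34x + 34y
x(19 - 34) = y(34 - 58)
x/y = (58 - 34)/(34 - 19) = 24/15
Simplify: 8:5
= 8:5

8:5


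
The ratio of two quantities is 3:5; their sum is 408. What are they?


Let A = 3k, B = 5k.
3k + 5k = 408
8k = 408 → k = 408/8 = 51
A = 3×51 = 153, B = 5×51 = 255
= A = 153, B = 255

A = 153, B = 255


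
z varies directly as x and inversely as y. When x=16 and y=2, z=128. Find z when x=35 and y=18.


z = k·x/y
Solve for k using the known point: k = z·y/x = 128×2/16 = 256/16 = 16.0000
Now evaluate at x=35, y=18:
z = k × 35 / 18 = (256 × 35) / (16 × 18) = 8960/288
≈ 31.1111

31.1111


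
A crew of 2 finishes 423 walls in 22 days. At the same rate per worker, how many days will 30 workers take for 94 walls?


Days ∝ work / workers, so d₂ = d₁ × (m₁/m₂) × (w₂/w₁)
Workers factor (inverse): 2/30 ≈ 0.0667
Work factor (direct): 94/423 ≈ 0.2222
d₂ = 22 × 2/30 × 94/423 = (22 × 2 × 94) / (30 × 423) = 4136/12690
≈ 0.33 days

0.33 days


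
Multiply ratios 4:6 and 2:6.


Compound ratio = (4×2) : (6×6)
= 8:36
GCD = 4
= 2:9

2:9


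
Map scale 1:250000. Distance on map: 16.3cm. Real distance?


Real distance = map distance × scale
= 16.3cm × 250000
= 4075000 cm = 40750.0 m
= 40.750 km

40.750 km


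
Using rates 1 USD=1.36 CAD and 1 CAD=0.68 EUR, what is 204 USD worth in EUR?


Step 1: 204 USD × 1.36 = 277.44 CAD
Step 2: 277.44 CAD × 0.68 = 188.66 EUR
Implied rate USD→EUR = 1.36 × 0.68 = 0.9248
= 188.66 EUR

188.66 EUR


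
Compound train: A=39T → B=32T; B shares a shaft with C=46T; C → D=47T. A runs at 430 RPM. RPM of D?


Stage 1: RPM_B = RPM_A × t_A/t_B = 430 × 39/32 = 16770/32 ≈ 524.06
B and C share a shaft → RPM_C = RPM_B
Stage 2: RPM_D = RPM_C × t_C/t_D = RPM_A × (t_A×t_C)/(t_B×t_D)
Overall ratio = (39×46)/(32×47) = 1794/1504
RPM_D = 430 × 1794/1504 = 771420/1504
≈ 512.91 RPM

512.91 RPM


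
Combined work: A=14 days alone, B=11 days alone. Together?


Rate of A = 1/14 per day
Rate of B = 1/11 per day
Combined rate = 1/14 + 1/11 = 25/154 ≈ 0.1623 per day
Days = 1 / combined rate = 154/25
= 6.16 days

6.16 days


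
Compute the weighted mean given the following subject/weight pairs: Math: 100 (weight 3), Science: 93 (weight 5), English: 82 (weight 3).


Numerator = 100×3 + 93×5 + 82×3
= 300 + 465 + 246
= 1011
Total weight = 11
Weighted avg = 1011/11
= 91.91

91.91


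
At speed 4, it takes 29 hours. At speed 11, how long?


Inverse proportion: x × y = constant
k = 4 × 29 = 116
y₂ = k / 11 = 116 / 11
= 10.55

10.55


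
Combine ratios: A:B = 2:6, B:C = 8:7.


Match B: multiply A:B by 8 → 16:48
Multiply B:C by 6 → 48:42
Combined: 16:48:42
GCD = 2
= 8:24:21

8:24:21


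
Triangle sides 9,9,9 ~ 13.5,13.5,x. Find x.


Scale factor = 13.5/9 = 1.5
Missing side = 9 × 1.5
= 13.5

13.5


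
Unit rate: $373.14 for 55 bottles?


Unit rate = total / quantity
= 373.14 / 55
= $6.78 per unit

$6.78 per unit


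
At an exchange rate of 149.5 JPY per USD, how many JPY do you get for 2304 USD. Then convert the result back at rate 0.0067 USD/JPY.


Amount × rate = 2304 × 149.5 = 344448.00 JPY
Round-trip: 344448.00 × 0.0067 = 2307.80 USD
= 344448.00 JPY, then 2307.80 USD

344448.00 JPY, then 2307.80 USD


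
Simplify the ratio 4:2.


GCD(4, 2) = 2
4/2 : 2/2
= 2:1

2:1


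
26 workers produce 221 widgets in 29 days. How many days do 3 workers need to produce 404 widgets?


Days ∝ work / workers, so d₂ = d₁ × (m₁/m₂) × (w₂/w₁)
Workers factor (inverse): 26/3 ≈ 8.6667
Work factor (direct): 404/221 ≈ 1.8281
d₂ = 29 × 26/3 × 404/221 = (29 × 26 × 404) / (3 × 221) = 304616/663
≈ 459.45 days

459.45 days


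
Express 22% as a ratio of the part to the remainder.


22% means 22 parts out of 100; remainder = 78
Part : remainder = 22:78
GCD = 2
= 11:39

11:39


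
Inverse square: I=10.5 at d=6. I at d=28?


I₁d₁² = I₂d₂²
I₂ = I₁ × (d₁/d₂)²
= 10.5 × (6/28)²
= 10.5 × 36/784
= 378/784
≈ 0.4821

0.4821


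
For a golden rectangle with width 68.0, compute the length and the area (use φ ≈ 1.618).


φ = (1 + √5) / 2 ≈ 1.618
Length = width × φ = 68.0 × 1.618 = 110.024
≈ 110.02
Area = width × length = 68.0 × 110.024 = 7481.632 ≈ 7481.63
= Length: 110.02, Area: 7481.63

Length: 110.02, Area: 7481.63


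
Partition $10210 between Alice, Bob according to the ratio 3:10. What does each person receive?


Total parts = 3 + 10 = 13
Alice: 10210 × 3/13 = 2356.15
Bob: 10210 × 10/13 = 7853.85
= Alice: $2356.15, Bob: $7853.85

Alice: $2356.15, Bob: $7853.85


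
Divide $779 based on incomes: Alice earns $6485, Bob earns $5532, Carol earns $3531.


Total income = 6485 + 5532 + 3531 = $15548
Alice: $779 × 6485/15548 = $324.92
Bob: $779 × 5532/15548 = $277.17
Carol: $779 × 3531/15548 = $176.91
= Alice: $324.92, Bob: $277.17, Carol: $176.91

Alice: $324.92, Bob: $277.17, Carol: $176.91


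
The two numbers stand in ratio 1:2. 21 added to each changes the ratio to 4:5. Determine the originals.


Let A = 1k, B = 2k.
(1k + 21) / (2k + 21) = 4/5
Cross-multiply: 5(1k + 21) = 4(2k + 21)
5k + 105 = 8k + 84
5k - 8k = 84 - 105
-3k = -21
k = -21/-3 = 7
A = 1×7 = 7, B = 2×7 = 14
= A = 7, B = 14

A = 7, B = 14


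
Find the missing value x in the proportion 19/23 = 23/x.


Cross multiply: 19 × x = 23 × 23
19x = 529
x = 529 / 19
= 27.84

27.84


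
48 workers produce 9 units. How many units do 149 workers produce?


Direct proportion: y/x = constant
k = 9/48 = 0.1875
y₂ = k × 149 = 9 × 149 / 48 = 1341/48
≈ 27.94

27.94


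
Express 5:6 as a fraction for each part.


Total parts = 5 + 6 = 11
First part: 5/11 = 5/11
Second part: 6/11 = 6/11
= 5/11 and 6/11

5/11 and 6/11


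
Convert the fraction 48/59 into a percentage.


Percentage = (part / whole) × 100
= (48 / 59) × 100
≈ 81.36%

81.36%


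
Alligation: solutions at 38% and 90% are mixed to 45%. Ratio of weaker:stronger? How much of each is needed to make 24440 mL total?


Let x parts of 38% mix with y parts of 90%.
38x + 90y = 45(x + y)
38x + 90y = 45x + 45y
x(38 - 45) = y(45 - 90)
x/y = (90 - 45)/(45 - 38) = 45/7
Simplify: 45:7
Total parts = 52; one part = 24440/52 = 470.00 mL
38% solution: 45×470.00 = 21150.00 mL
90% solution: 7×470.00 = 3290.00 mL
= ratio 45:7; 21150.00 mL and 3290.00 mL

ratio 45:7; 21150.00 mL and 3290.00 mL


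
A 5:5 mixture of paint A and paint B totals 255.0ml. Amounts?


Total parts = 5 + 5 = 10
paint A: 255.0 × 5/10 = 127.5ml
paint B: 255.0 × 5/10 = 127.5ml
= 127.5ml and 127.5ml

127.5ml and 127.5ml


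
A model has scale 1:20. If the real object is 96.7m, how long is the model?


Model size = real / scale
= 96.7 / 20
= 4.8350 m

4.8350 m


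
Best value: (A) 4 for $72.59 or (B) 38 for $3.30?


Deal A: $72.59/4 = $18.1475/unit
Deal B: $3.30/38 = $0.0868/unit
B is cheaper per unit
= Deal B

Deal B


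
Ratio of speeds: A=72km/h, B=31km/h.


Ratio = 72:31
GCD = 1
Simplified = 72:31
Time ratio (same distance) = 31:72
Speed ratio = 72:31

72:31


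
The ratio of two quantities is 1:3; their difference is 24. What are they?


Let A = 1k, B = 3k.
3k - 1k = 24
2k = 24 → k = 24/2 = 12
A = 1×12 = 12, B = 3×12 = 36
= A = 12, B = 36

A = 12, B = 36


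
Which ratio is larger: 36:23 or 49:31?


36/23 = 1.5652
49/31 = 1.5806
1.5652 < 1.5806, so 36:23 is less
= 49:31

49:31


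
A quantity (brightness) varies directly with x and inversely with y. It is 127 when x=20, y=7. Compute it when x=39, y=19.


z = k·x/y
Solve for k using the known point: k = z·y/x = 127×7/20 = 889/20 = 44.4500
Now evaluate at x=39, y=19:
z = k × 39 / 19 = (889 × 39) / (20 × 19) = 34671/380
≈ 91.2395

91.2395


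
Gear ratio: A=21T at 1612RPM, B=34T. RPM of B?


Gear ratio = 21:34 = 21:34
RPM_B = RPM_A × (teeth_A / teeth_B)
= 1612 × (21/34)
= 995.6 RPM

995.6 RPM


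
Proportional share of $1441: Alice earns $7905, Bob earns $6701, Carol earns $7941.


Total income = 7905 + 6701 + 7941 = $22547
Alice: $1441 × 7905/22547 = $505.22
Bob: $1441 × 6701/22547 = $428.27
Carol: $1441 × 7941/22547 = $507.52
= Alice: $505.22, Bob: $428.27, Carol: $507.52

Alice: $505.22, Bob: $428.27, Carol: $507.52


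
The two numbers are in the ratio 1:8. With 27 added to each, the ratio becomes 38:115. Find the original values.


Let A = 1k, B = 8k.
(1k + 27) / (8k + 27) = 38/115
Cross-multiply: 115(1k + 27) = 38(8k + 27)
115k + 3105 = 304k + 1026
115k - 304k = 1026 - 3105
-189k = -2079
k = -2079/-189 = 11
A = 1×11 = 11, B = 8×11 = 88
= A = 11, B = 88

A = 11, B = 88


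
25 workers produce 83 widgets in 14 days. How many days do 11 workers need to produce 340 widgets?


Days ∝ work / workers, so d₂ = d₁ × (m₁/m₂) × (w₂/w₁)
Workers factor (inverse): 25/11 ≈ 2.2727
Work factor (direct): 340/83 ≈ 4.0964
d₂ = 14 × 25/11 × 340/83 = (14 × 25 × 340) / (11 × 83) = 119000/913
≈ 130.34 days

130.34 days


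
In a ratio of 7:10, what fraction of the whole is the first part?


Total parts = 7 + 10 = 17
First part: 7/17 = 7/17
= 7/17

7/17


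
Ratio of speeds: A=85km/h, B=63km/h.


Ratio = 85:63
GCD = 1
Simplified = 85:63
Time ratio (same distance) = 63:85
Speed ratio = 85:63

85:63


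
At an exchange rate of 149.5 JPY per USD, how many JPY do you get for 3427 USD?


Amount × rate = 3427 × 149.5
= 512336.50 JPY

512336.50 JPY


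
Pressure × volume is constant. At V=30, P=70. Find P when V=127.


Inverse proportion: x × y = constant
k = 30 × 70 = 2100
y₂ = k / 127 = 2100 / 127
= 16.54

16.54


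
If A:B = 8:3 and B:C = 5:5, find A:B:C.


Match B: multiply A:B by 5 → 40:15
Multiply B:C by 3 → 15:15
Combined: 40:15:15
GCD = 5
= 8:3:3

8:3:3


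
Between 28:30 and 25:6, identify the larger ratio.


28/30 = 0.9333
25/6 = 4.1667
0.9333 < 4.1667, so 28:30 is less
= 25:6

25:6


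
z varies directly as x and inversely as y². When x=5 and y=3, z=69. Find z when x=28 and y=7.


z = k·x/y²
Solve for k using the known point: k = z·y²/x = 69×9/5 = 621/5 = 124.2000
Now evaluate at x=28, y=7:
z = k × 28 / 49 = (621 × 28) / (5 × 49) = 17388/245
≈ 70.9714

70.9714


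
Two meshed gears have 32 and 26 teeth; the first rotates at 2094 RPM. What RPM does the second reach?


Gear ratio = 32:26 = 16:13
RPM_B = RPM_A × (teeth_A / teeth_B)
= 2094 × (32/26)
= 2577.2 RPM

2577.2 RPM


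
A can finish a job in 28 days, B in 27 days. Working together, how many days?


Rate of A = 1/28 per day
Rate of B = 1/27 per day
Combined rate = 1/28 + 1/27 = 55/756 ≈ 0.0728 per day
Days = 1 / combined rate = 756/55
≈ 13.75 days

13.75 days


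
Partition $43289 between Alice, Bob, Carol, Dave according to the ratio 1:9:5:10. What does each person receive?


Total parts = 1 + 9 + 5 + 10 = 25
Alice: 43289 × 1/25 = 1731.56
Bob: 43289 × 9/25 = 15584.04
Carol: 43289 × 5/25 = 8657.80
Dave: 43289 × 10/25 = 17315.60
= Alice: $1731.56, Bob: $15584.04, Carol: $8657.80, Dave: $17315.60

Alice: $1731.56, Bob: $15584.04, Carol: $8657.80, Dave: $17315.60


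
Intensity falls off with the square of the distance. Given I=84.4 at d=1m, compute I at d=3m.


I₁d₁² = I₂d₂²
I₂ = I₁ × (d₁/d₂)²
= 84.4 × (1/3)²
= 84.4 × 1/9
= 84.4/9
≈ 9.3778

9.3778


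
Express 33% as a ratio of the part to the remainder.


33% means 33 parts out of 100; remainder = 67
Part : remainder = 33:67
GCD = 1
= 33:67

33:67


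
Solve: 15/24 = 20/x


Cross multiply: 15 × x = 24 × 20
15x = 480
x = 480 / 15
= 32.00

32.00


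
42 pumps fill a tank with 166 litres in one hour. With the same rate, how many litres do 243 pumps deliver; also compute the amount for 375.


Direct proportion: y/x = constant
k = 166/42 ≈ 3.9524
y at x=243: k × 243 = 166 × 243 / 42 = 40338/42 ≈ 960.43
y at x=375: k × 375 = 166 × 375 / 42 = 62250/42 ≈ 1482.14
= 960.43 and 1482.14

960.43 and 1482.14


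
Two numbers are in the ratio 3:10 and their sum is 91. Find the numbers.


Let A = 3k, B = 10k.
3k + 10k = 91
13k = 91 → k = 91/13 = 7
A = 3×7 = 21, B = 10×7 = 70
= A = 21, B = 70

A = 21, B = 70


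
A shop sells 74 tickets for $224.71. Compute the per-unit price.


Unit rate = total / quantity
= 224.71 / 74
= $3.04 per unit

$3.04 per unit


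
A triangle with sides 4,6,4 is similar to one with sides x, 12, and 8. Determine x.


Scale factor = 12/6 = 2
Missing side = 4 × 2
= 8.0

8.0


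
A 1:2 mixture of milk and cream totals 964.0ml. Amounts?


Total parts = 1 + 2 = 3
milk: 964.0 × 1/3 = 321.3ml
cream: 964.0 × 2/3 = 642.7ml
= 321.3ml and 642.7ml

321.3ml and 642.7ml


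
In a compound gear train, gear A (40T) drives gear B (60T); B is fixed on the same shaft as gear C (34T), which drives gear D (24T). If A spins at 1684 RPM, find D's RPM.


Stage 1: RPM_B = RPM_A × t_A/t_B = 1684 × 40/60 = 67360/60 ≈ 1122.67
B and C share a shaft → RPM_C = RPM_B
Stage 2: RPM_D = RPM_C × t_C/t_D = RPM_A × (t_A×t_C)/(t_B×t_D)
Overall ratio = (40×34)/(60×24) = 1360/1440
RPM_D = 1684 × 1360/1440 = 2290240/1440
≈ 1590.44 RPM

1590.44 RPM


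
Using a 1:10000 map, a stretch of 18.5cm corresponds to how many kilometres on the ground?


Real distance = map distance × scale
= 18.5cm × 10000
= 185000 cm = 1850.0 m
= 1.850 km

1.850 km


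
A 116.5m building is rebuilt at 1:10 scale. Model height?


Model size = real / scale
= 116.5 / 10
= 11.6500 m

11.6500 m


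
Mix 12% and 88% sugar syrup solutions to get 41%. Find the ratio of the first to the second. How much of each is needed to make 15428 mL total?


Let x parts of 12% mix with y parts of 88%.
12x + 88y = 41(x + y)
12x + 88y = 41x + 41y
x(12 - 41) = y(41 - 88)
x/y = (88 - 41)/(41 - 12) = 47/29
Simplify: 47:29
Total parts = 76; one part = 15428/76 = 203.00 mL
12% solution: 47×203.00 = 9541.00 mL
88% solution: 29×203.00 = 5887.00 mL
= ratio 47:29; 9541.00 mL and 5887.00 mL

ratio 47:29; 9541.00 mL and 5887.00 mL


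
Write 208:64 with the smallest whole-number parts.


GCD(208, 64) = 16
208/16 : 64/16
= 13:4

13:4


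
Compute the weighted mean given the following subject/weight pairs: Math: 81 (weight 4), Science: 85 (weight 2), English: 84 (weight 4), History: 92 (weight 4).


Numerator = 81×4 + 85×2 + 84×4 + 92×4
= 324 + 170 + 336 + 368
= 1198
Total weight = 14
Weighted avg = 1198/14
= 85.57

85.57


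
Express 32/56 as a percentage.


Percentage = (part / whole) × 100
= (32 / 56) × 100
≈ 57.14%

57.14%


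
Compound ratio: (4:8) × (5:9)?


Compound ratio = (4×5) : (8×9)
= 20:72
GCD = 4
= 5:18

5:18


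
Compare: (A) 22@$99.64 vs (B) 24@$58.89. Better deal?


Deal A: $99.64/22 = $4.5291/unit
Deal B: $58.89/24 = $2.4538/unit
B is cheaper per unit
= Deal B

Deal B


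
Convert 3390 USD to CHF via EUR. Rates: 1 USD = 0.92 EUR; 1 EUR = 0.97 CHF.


Step 1: 3390 USD × 0.92 = 3118.80 EUR
Step 2: 3118.80 EUR × 0.97 = 3025.24 CHF
Implied rate USD→CHF = 0.92 × 0.97 = 0.8924
= 3025.24 CHF

3025.24 CHF


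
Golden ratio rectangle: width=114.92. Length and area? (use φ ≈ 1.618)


φ = (1 + √5) / 2 ≈ 1.618
Length = width × φ = 114.92 × 1.618 = 185.94056
≈ 185.94
Area = width × length = 114.92 × 185.94056 = 21368.2891552 ≈ 21368.29
= Length: 185.94, Area: 21368.29

Length: 185.94, Area: 21368.29


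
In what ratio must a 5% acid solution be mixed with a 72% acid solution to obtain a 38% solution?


Let x parts of 5% mix with y parts of 72%.
5x + 72y = 38(x + y)
5x + 72y = 38x + 38y
x(5 - 38) = y(38 - 72)
x/y = (72 - 38)/(38 - 5) = 34/33
Simplify: 34:33
= 34:33

34:33


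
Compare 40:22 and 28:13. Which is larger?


40/22 = 1.8182
28/13 = 2.1538
1.8182 < 2.1538, so 40:22 is less
= 28:13

28:13


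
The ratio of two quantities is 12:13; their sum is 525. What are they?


Let A = 12k, B = 13k.
12k + 13k = 525
25k = 525 → k = 525/25 = 21
A = 12×21 = 252, B = 13×21 = 273
= A = 252, B = 273

A = 252, B = 273


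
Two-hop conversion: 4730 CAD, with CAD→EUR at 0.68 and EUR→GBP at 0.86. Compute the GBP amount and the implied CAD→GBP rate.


Step 1: 4730 CAD × 0.68 = 3216.40 EUR
Step 2: 3216.40 EUR × 0.86 = 2766.10 GBP
Implied rate CAD→GBP = 0.68 × 0.86 = 0.5848
= 2766.10 GBP; implied rate 0.5848 GBP/CAD

2766.10 GBP; implied rate 0.5848 GBP/CAD


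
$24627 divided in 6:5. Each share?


Total parts = 6 + 5 = 11
Part 1: 24627 × 6/11 = 13432.91
Part 2: 24627 × 5/11 = 11194.09
= Part 1: $13432.91, Part 2: $11194.09

Part 1: $13432.91, Part 2: $11194.09


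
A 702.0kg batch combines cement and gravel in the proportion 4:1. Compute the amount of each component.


Total parts = 4 + 1 = 5
cement: 702.0 × 4/5 = 561.6kg
gravel: 702.0 × 1/5 = 140.4kg
= 561.6kg and 140.4kg

561.6kg and 140.4kg


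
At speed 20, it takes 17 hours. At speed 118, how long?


Inverse proportion: x × y = constant
k = 20 × 17 = 340
y₂ = k / 118 = 340 / 118
= 2.88

2.88


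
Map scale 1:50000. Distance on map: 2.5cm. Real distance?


Real distance = map distance × scale
= 2.5cm × 50000
= 125000 cm = 1250.0 m
= 1.250 km

1.250 km


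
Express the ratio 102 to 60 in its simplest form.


GCD(102, 60) = 6
102/6 : 60/6
= 17:10

17:10


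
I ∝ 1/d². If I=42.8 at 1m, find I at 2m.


I₁d₁² = I₂d₂²
I₂ = I₁ × (d₁/d₂)²
= 42.8 × (1/2)²
= 42.8 × 1/4
= 42.8/4
= 10.7000

10.7000


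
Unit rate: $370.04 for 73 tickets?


Unit rate = total / quantity
= 370.04 / 73
= $5.07 per unit

$5.07 per unit


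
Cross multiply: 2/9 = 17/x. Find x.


Cross multiply: 2 × x = 9 × 17
2x = 153
x = 153 / 2
= 76.50

76.50


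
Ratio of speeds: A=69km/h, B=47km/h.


Ratio = 69:47
GCD = 1
Simplified = 69:47
Time ratio (same distance) = 47:69
Speed ratio = 69:47

69:47


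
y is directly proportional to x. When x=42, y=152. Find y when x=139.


Direct proportion: y/x = constant
k = 152/42 ≈ 3.6190
y₂ = k × 139 = 152 × 139 / 42 = 21128/42
≈ 503.05

503.05


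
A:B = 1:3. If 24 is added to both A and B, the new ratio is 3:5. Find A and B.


Let A = 1k, B = 3k.
(1k + 24) / (3k + 24) = 3/5
Cross-multiply: 5(1k + 24) = 3(3k + 24)
5k + 120 = 9k + 72
5k - 9k = 72 - 120
-4k = -48
k = -48/-4 = 12
A = 1×12 = 12, B = 3×12 = 36
= A = 12, B = 36

A = 12, B = 36


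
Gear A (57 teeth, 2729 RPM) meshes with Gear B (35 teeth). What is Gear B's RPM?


Gear ratio = 57:35 = 57:35
RPM_B = RPM_A × (teeth_A / teeth_B)
= 2729 × (57/35)
= 4444.4 RPM

4444.4 RPM


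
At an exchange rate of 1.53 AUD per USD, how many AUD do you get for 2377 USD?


Amount × rate = 2377 × 1.53
= 3636.81 AUD

3636.81 AUD


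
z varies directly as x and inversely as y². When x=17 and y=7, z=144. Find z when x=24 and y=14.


z = k·x/y²
Solve for k using the known point: k = z·y²/x = 144×49/17 = 7056/17 ≈ 415.0588
Now evaluate at x=24, y=14:
z = k × 24 / 196 = (7056 × 24) / (17 × 196) = 169344/3332
≈ 50.8235

50.8235


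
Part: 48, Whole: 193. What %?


Percentage = (part / whole) × 100
= (48 / 193) × 100
≈ 24.87%

24.87%


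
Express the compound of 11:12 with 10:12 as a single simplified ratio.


Compound ratio = (11×10) : (12×12)
= 110:144
GCD = 2
= 55:72

55:72


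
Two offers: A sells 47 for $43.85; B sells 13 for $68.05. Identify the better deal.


Deal A: $43.85/47 = $0.9330/unit
Deal B: $68.05/13 = $5.2346/unit
A is cheaper per unit
= Deal A

Deal A


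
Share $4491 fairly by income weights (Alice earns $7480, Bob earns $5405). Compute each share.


Total income = 7480 + 5405 = $12885
Alice: $4491 × 7480/12885 = $2607.12
Bob: $4491 × 5405/12885 = $1883.88
= Alice: $2607.12, Bob: $1883.88

Alice: $2607.12, Bob: $1883.88


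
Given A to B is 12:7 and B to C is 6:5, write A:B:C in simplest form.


Match B: multiply A:B by 6 → 72:42
Multiply B:C by 7 → 42:35
Combined: 72:42:35
GCD = 1
= 72:42:35

72:42:35


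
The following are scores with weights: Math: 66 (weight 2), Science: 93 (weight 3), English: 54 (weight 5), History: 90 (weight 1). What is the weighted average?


Numerator = 66×2 + 93×3 + 54×5 + 90×1
= 132 + 279 + 270 + 90
= 771
Total weight = 11
Weighted avg = 771/11
= 70.09

70.09


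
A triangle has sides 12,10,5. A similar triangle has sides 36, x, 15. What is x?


Scale factor = 36/12 = 3
Missing side = 10 × 3
= 30.0

30.0


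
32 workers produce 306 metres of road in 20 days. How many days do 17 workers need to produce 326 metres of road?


Days ∝ work / workers, so d₂ = d₁ × (m₁/m₂) × (w₂/w₁)
Workers factor (inverse): 32/17 ≈ 1.8824
Work factor (direct): 326/306 ≈ 1.0654
d₂ = 20 × 32/17 × 326/306 = (20 × 32 × 326) / (17 × 306) = 208640/5202
≈ 40.11 days

40.11 days


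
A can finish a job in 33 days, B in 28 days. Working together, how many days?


Rate of A = 1/33 per day
Rate of B = 1/28 per day
Combined rate = 1/33 + 1/28 = 61/924 ≈ 0.0660 per day
Days = 1 / combined rate = 924/61
≈ 15.15 days

15.15 days


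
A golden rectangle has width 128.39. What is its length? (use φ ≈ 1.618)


φ = (1 + √5) / 2 ≈ 1.618
Length = width × φ = 128.39 × 1.618 = 207.73502
≈ 207.74

207.74


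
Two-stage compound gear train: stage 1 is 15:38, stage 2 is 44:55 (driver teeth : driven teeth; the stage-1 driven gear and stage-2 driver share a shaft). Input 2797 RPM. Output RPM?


Stage 1: RPM_B = RPM_A × t_A/t_B = 2797 × 15/38 = 41955/38 ≈ 1104.08
B and C share a shaft → RPM_C = RPM_B
Stage 2: RPM_D = RPM_C × t_C/t_D = RPM_A × (t_A×t_C)/(t_B×t_D)
Overall ratio = (15×44)/(38×55) = 660/2090
RPM_D = 2797 × 660/2090 = 1846020/2090
≈ 883.26 RPM

883.26 RPM


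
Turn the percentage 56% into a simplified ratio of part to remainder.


56% means 56 parts out of 100; remainder = 44
Part : remainder = 56:44
GCD = 4
= 14:11

14:11


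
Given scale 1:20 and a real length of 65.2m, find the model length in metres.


Model size = real / scale
= 65.2 / 20
= 3.2600 m

3.2600 m


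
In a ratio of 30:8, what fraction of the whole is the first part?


Total parts = 30 + 8 = 38
First part: 30/38 = 15/19
= 15/19

15/19


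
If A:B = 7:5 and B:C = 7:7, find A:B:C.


Match B: multiply A:B by 7 → 49:35
Multiply B:C by 5 → 35:35
Combined: 49:35:35
GCD = 7
= 7:5:5

7:5:5


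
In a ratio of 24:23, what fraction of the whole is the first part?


Total parts = 24 + 23 = 47
First part: 24/47 = 24/47
= 24/47

24/47


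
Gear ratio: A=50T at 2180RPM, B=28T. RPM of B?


Gear ratio = 50:28 = 25:14
RPM_B = RPM_A × (teeth_A / teeth_B)
= 2180 × (50/28)
= 3892.9 RPM

3892.9 RPM


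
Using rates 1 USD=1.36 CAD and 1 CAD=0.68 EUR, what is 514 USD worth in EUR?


Step 1: 514 USD × 1.36 = 699.04 CAD
Step 2: 699.04 CAD × 0.68 = 475.35 EUR
Implied rate USD→EUR = 1.36 × 0.68 = 0.9248
= 475.35 EUR

475.35 EUR


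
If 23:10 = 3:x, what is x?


Cross multiply: 23 × x = 10 × 3
23x = 30
x = 30 / 23
= 1.30

1.30


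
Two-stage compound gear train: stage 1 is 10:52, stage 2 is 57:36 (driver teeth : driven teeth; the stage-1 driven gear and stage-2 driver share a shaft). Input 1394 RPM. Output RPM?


Stage 1: RPM_B = RPM_A × t_A/t_B = 1394 × 10/52 = 13940/52 ≈ 268.08
B and C share a shaft → RPM_C = RPM_B
Stage 2: RPM_D = RPM_C × t_C/t_D = RPM_A × (t_A×t_C)/(t_B×t_D)
Overall ratio = (10×57)/(52×36) = 570/1872
RPM_D = 1394 × 570/1872 = 794580/1872
≈ 424.46 RPM

424.46 RPM


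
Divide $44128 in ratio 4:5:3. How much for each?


Total parts = 4 + 5 + 3 = 12
Part 1: 44128 × 4/12 = 14709.33
Part 2: 44128 × 5/12 = 18386.67
Part 3: 44128 × 3/12 = 11032.00
= Part 1: $14709.33, Part 2: $18386.67, Part 3: $11032.00

Part 1: $14709.33, Part 2: $18386.67, Part 3: $11032.00


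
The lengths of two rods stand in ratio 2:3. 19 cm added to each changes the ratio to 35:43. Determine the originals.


Let A = 2k, B = 3k.
(2k + 19) / (3k + 19) = 35/43
Cross-multiply: 43(2k + 19) = 35(3k + 19)
86k + 817 = 105k + 665
86k - 105k = 665 - 817
-19k = -152
k = -152/-19 = 8
A = 2×8 = 16, B = 3×8 = 24
= A = 16, B = 24

A = 16, B = 24


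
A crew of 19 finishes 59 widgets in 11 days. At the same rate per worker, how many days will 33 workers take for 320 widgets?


Days ∝ work / workers, so d₂ = d₁ × (m₁/m₂) × (w₂/w₁)
Workers factor (inverse): 19/33 ≈ 0.5758
Work factor (direct): 320/59 ≈ 5.4237
d₂ = 11 × 19/33 × 320/59 = (11 × 19 × 320) / (33 × 59) = 66880/1947
≈ 34.35 days

34.35 days


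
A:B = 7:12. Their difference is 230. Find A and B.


Let A = 7k, B = 12k.
12k - 7k = 230
5k = 230 → k = 230/5 = 46
A = 7×46 = 322, B = 12×46 = 552
= A = 322, B = 552

A = 322, B = 552


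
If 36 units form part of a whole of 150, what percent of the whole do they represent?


Percentage = (part / whole) × 100
= (36 / 150) × 100
= 24.00%

24.00%


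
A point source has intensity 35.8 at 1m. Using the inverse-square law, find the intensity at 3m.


I₁d₁² = I₂d₂²
I₂ = I₁ × (d₁/d₂)²
= 35.8 × (1/3)²
= 35.8 × 1/9
= 35.8/9
≈ 3.9778

3.9778


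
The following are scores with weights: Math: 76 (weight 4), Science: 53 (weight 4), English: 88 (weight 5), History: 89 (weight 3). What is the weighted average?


Numerator = 76×4 + 53×4 + 88×5 + 89×3
= 304 + 212 + 440 + 267
= 1223
Total weight = 16
Weighted avg = 1223/16
= 76.44

76.44


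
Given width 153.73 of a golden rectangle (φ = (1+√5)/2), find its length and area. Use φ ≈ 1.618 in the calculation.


φ = (1 + √5) / 2 ≈ 1.618
Length = width × φ = 153.73 × 1.618 = 248.73514
≈ 248.74
Area = width × length = 153.73 × 248.73514 = 38238.0530722 ≈ 38238.05
= Length: 248.74, Area: 38238.05

Length: 248.74, Area: 38238.05


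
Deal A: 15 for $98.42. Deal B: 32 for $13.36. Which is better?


Deal A: $98.42/15 = $6.5613/unit
Deal B: $13.36/32 = $0.4175/unit
B is cheaper per unit
= Deal B

Deal B


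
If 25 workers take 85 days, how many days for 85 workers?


Inverse proportion: x × y = constant
k = 25 × 85 = 2125
y₂ = k / 85 = 2125 / 85
= 25.00

25.00


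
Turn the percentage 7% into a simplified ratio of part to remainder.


7% means 7 parts out of 100; remainder = 93
Part : remainder = 7:93
GCD = 1
= 7:93

7:93


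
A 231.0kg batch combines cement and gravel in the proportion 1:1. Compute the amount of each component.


Total parts = 1 + 1 = 2
cement: 231.0 × 1/2 = 115.5kg
gravel: 231.0 × 1/2 = 115.5kg
= 115.5kg and 115.5kg

115.5kg and 115.5kg


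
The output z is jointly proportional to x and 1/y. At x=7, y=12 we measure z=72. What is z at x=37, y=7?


z = k·x/y
Solve for k using the known point: k = z·y/x = 72×12/7 = 864/7 ≈ 123.4286
Now evaluate at x=37, y=7:
z = k × 37 / 7 = (864 × 37) / (7 × 7) = 31968/49
≈ 652.4082

652.4082


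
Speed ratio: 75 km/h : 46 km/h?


Ratio = 75:46
GCD = 1
Simplified = 75:46
Time ratio (same distance) = 46:75
Speed ratio = 75:46

75:46


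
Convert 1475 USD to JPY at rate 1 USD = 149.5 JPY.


Amount × rate = 1475 × 149.5
= 220512.50 JPY

220512.50 JPY


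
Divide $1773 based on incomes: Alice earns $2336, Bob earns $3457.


Total income = 2336 + 3457 = $5793
Alice: $1773 × 2336/5793 = $714.95
Bob: $1773 × 3457/5793 = $1058.05
= Alice: $714.95, Bob: $1058.05

Alice: $714.95, Bob: $1058.05
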